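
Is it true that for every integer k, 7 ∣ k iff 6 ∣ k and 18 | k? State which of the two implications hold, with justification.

Both directions fail.

[⇒] This fails: take k = 7. Certainly 7 ∣ 7, but 6 ∤ 7.

[⇐] This fails: take k = 18. Both 6 ∣ 18 and 18 ∣ 18, yet 18 is not a multiple of 7 (since 18 = 2·7 + 4), so 7 ∤ 18.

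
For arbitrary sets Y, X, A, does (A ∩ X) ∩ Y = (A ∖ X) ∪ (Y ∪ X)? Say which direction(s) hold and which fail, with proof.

(⟸) This inclusion fails. Take Y = {1}, X = ∅, A = ∅; then 1 ∈ (A ∖ X) ∪ (Y ∪ X) but 1 ∉ (A ∩ X) ∩ Y.

(⟹) Let x ∈ (A ∩ X) ∩ Y. Then x ∈ Y ∩ X ∩ A, from which x ∈ (A ∖ X) ∪ (Y ∪ X).

The sets are not equal: only the forward inclusion holds.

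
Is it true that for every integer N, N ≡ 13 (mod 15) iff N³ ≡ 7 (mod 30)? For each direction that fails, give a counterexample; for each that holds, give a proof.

(⟹) This fails: take N = 28. Then 28 ≡ 13 (mod 15), but 28³ = 21952 ≡ 22 (mod 30), not 7.

(⟸) Conversely, the residues r modulo 30 with r³ ≡ 7 (mod 30) are exactly {13}, and each is ≡ 13 (mod 15).

(⇒) fails; (⇐) holds.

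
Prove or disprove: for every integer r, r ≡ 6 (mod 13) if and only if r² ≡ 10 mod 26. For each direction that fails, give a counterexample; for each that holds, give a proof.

(⇒) This fails: take r = 19. Then 19 ≡ 6 (mod 13), but 19² = 361 ≡ 23 (mod 26), not 10.

(⇐) This fails: take r = 20. Then 20² = 400 ≡ 10 (mod 26), yet 20 ≡ 7 (mod 13), not 6.

(⇒) fails and (⇐) fails.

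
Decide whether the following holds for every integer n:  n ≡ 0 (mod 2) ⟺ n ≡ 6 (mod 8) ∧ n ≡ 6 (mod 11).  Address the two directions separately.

(→) This fails: n = 0 gives 0 ≡ 0 (mod 2) but 0 ≡ 0 (mod 8), so the conjunction on the right does not hold.

(←) Conversely, if n ≡ 6 (mod 8) and n ≡ 6 (mod 11), then by the Chinese remainder theorem n ≡ 6 (mod 88). Since 6 ≡ 0 (mod 2) and 2 ∣ 88, we get n ≡ 0 (mod 2).

The forward direction fails; the converse holds.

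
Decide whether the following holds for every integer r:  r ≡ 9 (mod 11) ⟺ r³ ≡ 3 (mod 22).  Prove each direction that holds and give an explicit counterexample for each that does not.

(←) The residues r modulo 22 with r³ ≡ 3 (mod 22) are exactly {9}, and each is ≡ 9 (mod 11).

(→) This fails: take r = 20. Then 20 ≡ 9 (mod 11), but 20³ = 8000 ≡ 14 (mod 22), not 3.

Only the reverse direction holds.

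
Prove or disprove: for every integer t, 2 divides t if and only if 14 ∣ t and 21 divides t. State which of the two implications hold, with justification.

Not equivalent: only (⇐) holds.

(→) This fails: take t = 2. Certainly 2 ∣ 2, but 14 ∤ 2.

(←) Suppose 14 ∣ t and 21 ∣ t. Any common multiple of 14 and 21 is a multiple of their lcm; here lcm(14, 21) = 14·21/gcd(14, 21) = 294/7 = 42, so 42 ∣ t. Since 2 ∣ 42, it follows that 2 ∣ t.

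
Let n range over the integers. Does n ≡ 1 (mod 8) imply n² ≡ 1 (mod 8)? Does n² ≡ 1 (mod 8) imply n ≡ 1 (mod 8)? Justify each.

(→) Suppose n ≡ 1 (mod 8). Write n = 8j + 1. Then (8j + 1)² = 64j² + 16j + 1 = 8(8j² + 2j) + 1, so n² ≡ 1 (mod 8).

(←) This fails: take n = 3. Then 3² = 9 ≡ 1 (mod 8), yet 3 ≡ 3 (mod 8), not 1.

Only the forward implication holds.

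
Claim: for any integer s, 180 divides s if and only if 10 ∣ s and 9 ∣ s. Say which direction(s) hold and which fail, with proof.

Only the forward direction holds.

(⇒) If 180 ∣ s, write s = 180q. Since 180 = 18·10, s = 10·(18q), so 10 ∣ s; and since 180 = 20·9, s = 9·(20q), so 9 ∣ s.

(⇐) This fails: take s = 90. Both 10 ∣ 90 and 9 ∣ 90, yet 90 is not a multiple of 180 (since 90 = 0·180 + 90), so 180 ∤ 90.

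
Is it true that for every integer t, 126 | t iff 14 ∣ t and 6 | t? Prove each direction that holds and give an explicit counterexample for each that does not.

(⟹) If 126 ∣ t, write t = 126q. Since 126 = 9·14, t = 14·(9q), so 14 ∣ t; and since 126 = 21·6, t = 6·(21q), so 6 ∣ t.

(⟸) This fails: take t = 42. Both 14 ∣ 42 and 6 ∣ 42, yet 42 is not a multiple of 126 (since 42 = 0·126 + 42), so 126 ∤ 42.

Only the forward direction holds.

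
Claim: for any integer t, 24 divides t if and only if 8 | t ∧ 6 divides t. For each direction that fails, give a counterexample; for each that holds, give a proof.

(⟸) Suppose 8 ∣ t and 6 ∣ t. Any common multiple of 8 and 6 is a multiple of their lcm; here lcm(8, 6) = 8·6/gcd(8, 6) = 48/2 = 24, so 24 ∣ t.

(⟹) If 24 ∣ t, write t = 24q. Since 24 = 3·8, t = 8·(3q), so 8 ∣ t; and since 24 = 4·6, t = 6·(4q), so 6 ∣ t.

Both directions hold; the statement is true.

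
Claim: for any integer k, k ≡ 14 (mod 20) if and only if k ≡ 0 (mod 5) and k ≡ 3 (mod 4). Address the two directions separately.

Forward direction. This fails: k = 14 gives 14 ≡ 14 (mod 20) but 14 ≡ 4 (mod 5), so the conjunction on the right does not hold.

Converse. This fails: k = 15 satisfies both congruences on the right (15 ≡ 0 mod 5 and 15 ≡ 3 mod 4) yet 15 ≡ 15 (mod 20), not 14.

(⇒) fails and (⇐) fails.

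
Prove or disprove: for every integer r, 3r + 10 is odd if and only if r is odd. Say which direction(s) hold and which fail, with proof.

Both directions hold.

Forward direction. Suppose 3r + 10 is odd. Since 3 is odd, 3r and r have the same parity, so 3r + 10 ≡ r + 10 (mod 2). As 10 is even, 3r + 10 is odd exactly when r is odd. Thus r is odd.

Converse. Suppose r is odd; write r = 2j + 1. Then 3r + 10 = 3·(2j + 1) + 10 = 2·3j + 13, which is odd.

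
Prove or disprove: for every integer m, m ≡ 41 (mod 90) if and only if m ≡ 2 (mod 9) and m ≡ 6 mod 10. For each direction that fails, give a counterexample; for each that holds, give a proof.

(⇒) fails and (⇐) fails.

(→) This fails: m = 41 gives 41 ≡ 41 (mod 90) but 41 ≡ 5 (mod 9), so the conjunction on the right does not hold.

(←) This fails: m = 56 satisfies both congruences on the right (56 ≡ 2 mod 9 and 56 ≡ 6 mod 10) yet 56 ≡ 56 (mod 90), not 41.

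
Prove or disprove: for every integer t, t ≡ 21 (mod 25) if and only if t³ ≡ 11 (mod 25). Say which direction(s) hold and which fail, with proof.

Both directions hold; the statement is true.

[⇒] Suppose t ≡ 21 (mod 25). Write t = 25j + 21. Then (25j + 21)³ = 15625j³ + 39375j² + 33075j + 9261 = 25(625j³ + 1575j² + 1323j + 370) + 11, so t³ ≡ 11 (mod 25).

[⇐] Conversely, suppose t³ ≡ 11 (mod 25). The only residue r in {0, …, 24} with r³ ≡ 11 (mod 25) is r = 21, so t ≡ 21 (mod 25).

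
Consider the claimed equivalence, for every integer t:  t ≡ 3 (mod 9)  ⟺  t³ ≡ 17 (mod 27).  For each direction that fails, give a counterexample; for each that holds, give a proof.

(⟹) This fails: take t = 3. Then 3 ≡ 3 (mod 9), but 3³ = 27 ≡ 0 (mod 27), not 17.

(⟸) This fails: take t = 5. Then 5³ = 125 ≡ 17 (mod 27), yet 5 ≡ 5 (mod 9), not 3.

Neither direction holds.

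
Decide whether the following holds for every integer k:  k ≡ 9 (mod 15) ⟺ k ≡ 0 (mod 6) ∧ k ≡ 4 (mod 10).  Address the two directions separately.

Only the converse holds.

(⇒) This fails: k = 9 gives 9 ≡ 9 (mod 15) but 9 ≡ 3 (mod 6), so the conjunction on the right does not hold.

(⇐) Conversely, if k ≡ 0 (mod 6) and k ≡ 4 (mod 10), then by the Chinese remainder theorem k ≡ 24 (mod 30). Since 24 ≡ 9 (mod 15) and 15 ∣ 30, we get k ≡ 9 (mod 15).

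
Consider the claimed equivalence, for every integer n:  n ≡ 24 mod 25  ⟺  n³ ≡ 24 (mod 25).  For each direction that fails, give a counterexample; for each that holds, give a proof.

Both implications hold.

Forward direction. Suppose n ≡ 24 mod 25. Write n = 25j + 24. Then (25j + 24)³ = 15625j³ + 45000j² + 43200j + 13824 = 25(625j³ + 1800j² + 1728j + 552) + 24, so n³ ≡ 24 (mod 25).

Converse. Suppose n³ ≡ 24 (mod 25). The only residue r in {0, …, 24} with r³ ≡ 24 (mod 25) is r = 24, so n ≡ 24 (mod 25).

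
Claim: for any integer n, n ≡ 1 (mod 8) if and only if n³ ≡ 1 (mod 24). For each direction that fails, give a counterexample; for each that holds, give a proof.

Not equivalent: only (⇐) holds.

(→) This fails: take n = 9. Then 9 ≡ 1 (mod 8), but 9³ = 729 ≡ 9 (mod 24), not 1.

(←) Conversely, the residues r modulo 24 with r³ ≡ 1 (mod 24) are exactly {1}, and each is ≡ 1 (mod 8).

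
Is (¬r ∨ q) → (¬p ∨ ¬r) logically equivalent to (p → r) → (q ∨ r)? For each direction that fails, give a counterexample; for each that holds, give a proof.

(⇒) fails and (⇐) fails.

(⟹) This fails. Under p = F, q = F, r = F, the left side is true but the right side is false.

(⟸) This fails. Under p = T, q = T, r = T, the left side is false but the right side is true.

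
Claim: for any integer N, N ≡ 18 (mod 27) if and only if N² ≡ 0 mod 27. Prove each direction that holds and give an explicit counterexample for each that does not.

Only the forward implication holds.

[⇐] This fails: take N = 0. Then 0² = 0 ≡ 0 (mod 27), yet 0 ≡ 0 (mod 27), not 18.

[⇒] Suppose N ≡ 18 (mod 27). Write N = 27j + 18. Then (27j + 18)² = 729j² + 972j + 324 = 27(27j² + 36j + 12) + 0, so N² ≡ 0 (mod 27).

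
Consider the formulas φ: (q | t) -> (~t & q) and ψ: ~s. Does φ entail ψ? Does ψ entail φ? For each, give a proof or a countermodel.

(⇒) fails and (⇐) fails.

[⇒] This fails. Under q = F, s = T, t = F, the left side is true but the right side is false.

[⇐] This fails. Under q = F, s = F, t = T, the left side is false but the right side is true.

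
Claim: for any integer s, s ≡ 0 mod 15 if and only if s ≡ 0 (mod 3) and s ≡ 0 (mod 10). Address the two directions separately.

[⇒] This fails: s = 15 gives 15 ≡ 0 (mod 15) but 15 ≡ 5 (mod 10), so the conjunction on the right does not hold.

[⇐] Conversely, if s ≡ 0 (mod 3) and s ≡ 0 (mod 10), then by the Chinese remainder theorem s ≡ 0 (mod 30). Since 0 ≡ 0 (mod 15) and 15 ∣ 30, we get s ≡ 0 (mod 15).

Only the converse holds.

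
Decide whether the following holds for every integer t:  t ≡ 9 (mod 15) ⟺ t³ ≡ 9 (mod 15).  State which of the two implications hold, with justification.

(←) Suppose t³ ≡ 9 (mod 15). The only residue r in {0, …, 14} with r³ ≡ 9 (mod 15) is r = 9, so t ≡ 9 (mod 15).

(→) Suppose t ≡ 9 (mod 15). Write t = 15j + 9. Then (15j + 9)³ = 3375j³ + 6075j² + 3645j + 729 = 15(225j³ + 405j² + 243j + 48) + 9, so t³ ≡ 9 (mod 15).

The biconditional holds.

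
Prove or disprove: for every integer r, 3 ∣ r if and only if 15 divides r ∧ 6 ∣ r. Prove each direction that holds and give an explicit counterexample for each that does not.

Not equivalent: only (⇐) holds.

(←) Suppose 15 ∣ r and 6 ∣ r. Any common multiple of 15 and 6 is a multiple of their lcm; here lcm(15, 6) = 15·6/gcd(15, 6) = 90/3 = 30, so 30 ∣ r. Since 3 ∣ 30, it follows that 3 ∣ r.

(→) This fails: take r = 3. Certainly 3 ∣ 3, but 15 ∤ 3.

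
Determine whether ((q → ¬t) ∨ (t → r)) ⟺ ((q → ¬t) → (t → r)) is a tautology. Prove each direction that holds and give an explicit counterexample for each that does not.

(⇒) fails and (⇐) fails.

(⇒) This fails. Under r = F, q = F, t = T, the left side is true but the right side is false.

(⇐) This fails. Under r = F, q = T, t = T, the left side is false but the right side is true.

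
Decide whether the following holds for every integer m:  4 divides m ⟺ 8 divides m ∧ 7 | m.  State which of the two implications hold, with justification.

Forward direction. This fails: take m = 4. Certainly 4 ∣ 4, but 8 ∤ 4.

Converse. Suppose 8 ∣ m and 7 ∣ m. Any common multiple of 8 and 7 is a multiple of their lcm; here gcd(8, 7) = 1, so lcm(8, 7) = 8·7 = 56, so 56 ∣ m. Since 4 ∣ 56, it follows that 4 ∣ m.

Only the reverse direction holds.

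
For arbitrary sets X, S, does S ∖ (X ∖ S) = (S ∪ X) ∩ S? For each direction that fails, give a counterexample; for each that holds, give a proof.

Forward inclusion. Let x ∈ S ∖ (X ∖ S). Then either x ∈ S and x ∉ X; or x ∈ X ∩ S. In each case x ∈ (S ∪ X) ∩ S, so S ∖ (X ∖ S) ⊆ (S ∪ X) ∩ S.

Reverse inclusion. Let x ∈ (S ∪ X) ∩ S. Then either x ∈ S and x ∉ X; or x ∈ X ∩ S. In each case x ∈ S ∖ (X ∖ S), so (S ∪ X) ∩ S ⊆ S ∖ (X ∖ S).

Both inclusions hold; the sets are equal.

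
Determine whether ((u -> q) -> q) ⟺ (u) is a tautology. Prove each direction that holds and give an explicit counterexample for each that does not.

Only the reverse direction holds.

Converse. Assume the antecedent. If u is true, (u -> q) -> q reduces to true regardless of the other variables. If u is false, the antecedent cannot hold. Either way (u -> q) -> q holds.

Forward direction. This fails. Under u = F, q = T, the left side is true but the right side is false.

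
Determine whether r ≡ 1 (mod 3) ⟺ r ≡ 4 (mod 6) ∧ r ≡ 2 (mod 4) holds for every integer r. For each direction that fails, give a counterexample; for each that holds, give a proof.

(←) If r ≡ 4 (mod 6) and r ≡ 2 (mod 4), then by the Chinese remainder theorem r ≡ 10 (mod 12). Since 10 ≡ 1 (mod 3) and 3 ∣ 12, we get r ≡ 1 (mod 3).

(→) This fails: r = 1 gives 1 ≡ 1 (mod 3) but 1 ≡ 1 (mod 6), so the conjunction on the right does not hold.

The forward direction fails; the converse holds.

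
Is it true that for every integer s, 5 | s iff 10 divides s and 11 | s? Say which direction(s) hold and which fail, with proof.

Converse. Suppose 10 ∣ s and 11 ∣ s. Any common multiple of 10 and 11 is a multiple of their lcm; here gcd(10, 11) = 1, so lcm(10, 11) = 10·11 = 110, so 110 ∣ s. Since 5 ∣ 110, it follows that 5 ∣ s.

Forward direction. This fails: take s = 5. Certainly 5 ∣ 5, but 10 ∤ 5.

(⇒) fails; (⇐) holds.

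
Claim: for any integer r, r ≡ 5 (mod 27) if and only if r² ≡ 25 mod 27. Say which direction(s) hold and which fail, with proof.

(→) Suppose r ≡ 5 (mod 27). Write r = 27j + 5. Then (27j + 5)² = 729j² + 270j + 25 = 27(27j² + 10j) + 25, so r² ≡ 25 (mod 27).

(←) This fails: take r = 22. Then 22² = 484 ≡ 25 (mod 27), yet 22 ≡ 22 (mod 27), not 5.

Not equivalent: only (⇒) holds.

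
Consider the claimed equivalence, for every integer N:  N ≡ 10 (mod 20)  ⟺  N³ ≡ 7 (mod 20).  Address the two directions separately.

(⟹) This fails: take N = 10. Then 10 ≡ 10 (mod 20), but 10³ = 1000 ≡ 0 (mod 20), not 7.

(⟸) This fails: take N = 3. Then 3³ = 27 ≡ 7 (mod 20), yet 3 ≡ 3 (mod 20), not 10.

Neither direction holds.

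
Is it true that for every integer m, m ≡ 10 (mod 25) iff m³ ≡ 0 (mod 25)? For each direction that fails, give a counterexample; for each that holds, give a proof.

The forward direction holds; the converse fails.

(⇒) Suppose m ≡ 10 (mod 25). Write m = 25j + 10. Then (25j + 10)³ = 15625j³ + 18750j² + 7500j + 1000 = 25(625j³ + 750j² + 300j + 40) + 0, so m³ ≡ 0 (mod 25).

(⇐) This fails: take m = 0. Then 0³ = 0 ≡ 0 (mod 25), yet 0 ≡ 0 (mod 25), not 10.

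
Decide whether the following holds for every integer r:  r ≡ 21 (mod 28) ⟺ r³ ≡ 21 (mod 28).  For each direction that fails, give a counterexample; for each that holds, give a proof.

Forward direction. Suppose r ≡ 21 (mod 28). Write r = 28j + 21. Then (28j + 21)³ = 21952j³ + 49392j² + 37044j + 9261 = 28(784j³ + 1764j² + 1323j + 330) + 21, so r³ ≡ 21 (mod 28).

Converse. Suppose r³ ≡ 21 (mod 28). The only residue r in {0, …, 27} with r³ ≡ 21 (mod 28) is r = 21, so r ≡ 21 (mod 28).

The biconditional holds.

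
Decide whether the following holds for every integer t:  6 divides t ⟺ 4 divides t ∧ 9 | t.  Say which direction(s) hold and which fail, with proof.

(←) Suppose 4 ∣ t and 9 ∣ t. Any common multiple of 4 and 9 is a multiple of their lcm; here gcd(4, 9) = 1, so lcm(4, 9) = 4·9 = 36, so 36 ∣ t. Since 6 ∣ 36, it follows that 6 ∣ t.

(→) This fails: take t = 6. Certainly 6 ∣ 6, but 4 ∤ 6.

The forward direction fails; the converse holds.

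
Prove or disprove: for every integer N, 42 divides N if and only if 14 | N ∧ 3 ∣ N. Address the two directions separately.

The biconditional holds.

(→) If 42 ∣ N, write N = 42q. Since 42 = 3·14, N = 14·(3q), so 14 ∣ N; and since 42 = 14·3, N = 3·(14q), so 3 ∣ N.

(←) Suppose 14 ∣ N and 3 ∣ N. Any common multiple of 14 and 3 is a multiple of their lcm; here gcd(14, 3) = 1, so lcm(14, 3) = 14·3 = 42, so 42 ∣ N.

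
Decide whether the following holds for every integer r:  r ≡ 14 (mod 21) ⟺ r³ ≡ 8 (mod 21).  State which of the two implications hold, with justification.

Forward direction. This fails: take r = 14. Then 14 ≡ 14 (mod 21), but 14³ = 2744 ≡ 14 (mod 21), not 8.

Converse. This fails: take r = 2. Then 2³ = 8 ≡ 8 (mod 21), yet 2 ≡ 2 (mod 21), not 14.

Both directions fail.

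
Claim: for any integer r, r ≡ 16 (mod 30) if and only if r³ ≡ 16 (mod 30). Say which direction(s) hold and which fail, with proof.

Both implications hold.

Forward direction. Suppose r ≡ 16 (mod 30). Write r = 30j + 16. Then (30j + 16)³ = 27000j³ + 43200j² + 23040j + 4096 = 30(900j³ + 1440j² + 768j + 136) + 16, so r³ ≡ 16 (mod 30).

Converse. Suppose r³ ≡ 16 (mod 30). The only residue r in {0, …, 29} with r³ ≡ 16 (mod 30) is r = 16, so r ≡ 16 (mod 30).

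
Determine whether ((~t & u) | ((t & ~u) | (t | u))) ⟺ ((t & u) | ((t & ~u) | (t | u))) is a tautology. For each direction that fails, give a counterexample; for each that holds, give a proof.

Both implications hold.

[⇒] Assume the antecedent. If u is true, (t & u) | ((t & ~u) | (t | u)) reduces to true regardless of the other variables. If u is false, the antecedent forces (u = F, t = T), and (t & u) | ((t & ~u) | (t | u)) holds there. Either way (t & u) | ((t & ~u) | (t | u)) holds.

[⇐] Assume the antecedent. If u is true, the consequent reduces to true regardless of the other variables. If u is false, the antecedent forces (u = F, t = T), and the consequent holds there. Either way the consequent holds.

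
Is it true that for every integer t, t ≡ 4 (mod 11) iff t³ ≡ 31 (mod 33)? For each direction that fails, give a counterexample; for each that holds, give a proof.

[⇒] This fails: take t = 15. Then 15 ≡ 4 (mod 11), but 15³ = 3375 ≡ 9 (mod 33), not 31.

[⇐] Conversely, the residues r modulo 33 with r³ ≡ 31 (mod 33) are exactly {4}, and each is ≡ 4 (mod 11).

(⇒) fails; (⇐) holds.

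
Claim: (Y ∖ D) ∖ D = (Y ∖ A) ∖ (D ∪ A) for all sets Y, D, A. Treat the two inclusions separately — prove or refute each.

The sets are not equal: only the reverse inclusion holds.

Forward inclusion. This inclusion fails. Take Y = {1}, D = ∅, A = {1}; then 1 ∈ (Y ∖ D) ∖ D but 1 ∉ (Y ∖ A) ∖ (D ∪ A).

Reverse inclusion. Let x ∈ (Y ∖ A) ∖ (D ∪ A). Then x ∈ Y and x ∉ D, A, from which x ∈ (Y ∖ D) ∖ D.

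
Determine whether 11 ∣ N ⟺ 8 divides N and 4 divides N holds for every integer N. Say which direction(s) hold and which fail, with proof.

Neither implication holds.

[⇒] This fails: take N = 11. Certainly 11 ∣ 11, but 8 ∤ 11.

[⇐] This fails: take N = 8. Both 8 ∣ 8 and 4 ∣ 8, yet 8 is not a multiple of 11 (since 8 = 0·11 + 8), so 11 ∤ 8.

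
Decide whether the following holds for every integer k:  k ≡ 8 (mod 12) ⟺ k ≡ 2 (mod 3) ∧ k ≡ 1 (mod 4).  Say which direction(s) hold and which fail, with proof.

[⇒] This fails: k = 8 gives 8 ≡ 8 (mod 12) but 8 ≡ 0 (mod 4), so the conjunction on the right does not hold.

[⇐] This fails: k = 5 satisfies both congruences on the right (5 ≡ 2 mod 3 and 5 ≡ 1 mod 4) yet 5 ≡ 5 (mod 12), not 8.

(⇒) fails and (⇐) fails.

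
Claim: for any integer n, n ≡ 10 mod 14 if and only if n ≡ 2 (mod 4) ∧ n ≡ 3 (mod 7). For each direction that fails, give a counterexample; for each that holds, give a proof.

(⇒) This fails: n = 24 gives 24 ≡ 10 (mod 14) but 24 ≡ 0 (mod 4), so the conjunction on the right does not hold.

(⇐) Conversely, if n ≡ 2 (mod 4) and n ≡ 3 (mod 7), then by the Chinese remainder theorem n ≡ 10 (mod 28). Since 10 ≡ 10 (mod 14) and 14 ∣ 28, we get n ≡ 10 (mod 14).

(⇒) fails; (⇐) holds.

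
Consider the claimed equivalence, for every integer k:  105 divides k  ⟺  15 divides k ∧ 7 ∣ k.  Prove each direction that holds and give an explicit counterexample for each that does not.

[⇒] If 105 ∣ k, write k = 105q. Since 105 = 7·15, k = 15·(7q), so 15 ∣ k; and since 105 = 15·7, k = 7·(15q), so 7 ∣ k.

[⇐] Suppose 15 ∣ k and 7 ∣ k. Any common multiple of 15 and 7 is a multiple of their lcm; here gcd(15, 7) = 1, so lcm(15, 7) = 15·7 = 105, so 105 ∣ k.

Both implications hold.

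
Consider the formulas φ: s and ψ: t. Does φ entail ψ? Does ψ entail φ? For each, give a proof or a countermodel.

Neither direction holds.

(⇒) This fails. Under t = F, s = T, the left side is true but the right side is false.

(⇐) This fails. Under t = T, s = F, the left side is false but the right side is true.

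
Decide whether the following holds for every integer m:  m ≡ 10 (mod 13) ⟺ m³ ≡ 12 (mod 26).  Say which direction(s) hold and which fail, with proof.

Neither implication holds.

(⇒) This fails: take m = 23. Then 23 ≡ 10 (mod 13), but 23³ = 12167 ≡ 25 (mod 26), not 12.

(⇐) This fails: take m = 4. Then 4³ = 64 ≡ 12 (mod 26), yet 4 ≡ 4 (mod 13), not 10.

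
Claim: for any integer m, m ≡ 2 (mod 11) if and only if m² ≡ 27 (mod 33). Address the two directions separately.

[⇒] This fails: take m = 2. Then 2 ≡ 2 (mod 11), but 2² = 4 ≡ 4 (mod 33), not 27.

[⇐] This fails: take m = 15. Then 15² = 225 ≡ 27 (mod 33), yet 15 ≡ 4 (mod 11), not 2.

Both directions fail.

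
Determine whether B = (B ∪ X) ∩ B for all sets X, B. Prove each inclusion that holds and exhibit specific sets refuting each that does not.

(⟹) Let x ∈ B. Then either x ∈ B and x ∉ X; or x ∈ X ∩ B. In each case x ∈ (B ∪ X) ∩ B, so B ⊆ (B ∪ X) ∩ B.

(⟸) Let x ∈ (B ∪ X) ∩ B. Then either x ∈ B and x ∉ X; or x ∈ X ∩ B. In each case x ∈ B, so (B ∪ X) ∩ B ⊆ B.

Both inclusions hold; the sets are equal.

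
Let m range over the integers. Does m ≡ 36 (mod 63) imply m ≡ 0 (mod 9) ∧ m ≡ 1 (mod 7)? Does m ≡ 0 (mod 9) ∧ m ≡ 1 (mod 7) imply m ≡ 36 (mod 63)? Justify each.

(⇒) Suppose m ≡ 36 (mod 63); write m = 63j + 36. Since 9 ∣ 63, reducing mod 9 gives m ≡ 36 ≡ 0 (mod 9); since 7 ∣ 63, reducing mod 7 gives m ≡ 36 ≡ 1 (mod 7).

(⇐) Conversely, if m ≡ 0 (mod 9) and m ≡ 1 (mod 7), then by the Chinese remainder theorem m ≡ 36 (mod 63). This is exactly m ≡ 36 (mod 63).

Equivalent; both directions hold.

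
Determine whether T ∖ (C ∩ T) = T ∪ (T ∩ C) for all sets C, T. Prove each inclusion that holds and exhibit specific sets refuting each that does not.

(⊆) Let x ∈ T ∖ (C ∩ T). Then x ∈ T and x ∉ C, from which x ∈ T ∪ (T ∩ C).

(⊇) This inclusion fails. Take C = {1}, T = {1}; then 1 ∈ T ∪ (T ∩ C) but 1 ∉ T ∖ (C ∩ T).

The sets are not equal: only the forward inclusion holds.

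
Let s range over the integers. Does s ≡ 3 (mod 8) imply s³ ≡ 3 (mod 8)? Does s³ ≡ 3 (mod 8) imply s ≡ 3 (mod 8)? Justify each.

Forward direction. Suppose s ≡ 3 (mod 8). Write s = 8j + 3. Then (8j + 3)³ = 512j³ + 576j² + 216j + 27 = 8(64j³ + 72j² + 27j + 3) + 3, so s³ ≡ 3 (mod 8).

Converse. Suppose s³ ≡ 3 (mod 8). The only residue r in {0, …, 7} with r³ ≡ 3 (mod 8) is r = 3, so s ≡ 3 (mod 8).

Both implications hold.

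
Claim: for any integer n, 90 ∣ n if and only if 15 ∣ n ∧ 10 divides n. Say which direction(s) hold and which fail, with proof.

Only the forward implication holds.

(⟹) If 90 ∣ n, write n = 90q. Since 90 = 6·15, n = 15·(6q), so 15 ∣ n; and since 90 = 9·10, n = 10·(9q), so 10 ∣ n.

(⟸) This fails: take n = 30. Both 15 ∣ 30 and 10 ∣ 30, yet 30 is not a multiple of 90 (since 30 = 0·90 + 30), so 90 ∤ 30.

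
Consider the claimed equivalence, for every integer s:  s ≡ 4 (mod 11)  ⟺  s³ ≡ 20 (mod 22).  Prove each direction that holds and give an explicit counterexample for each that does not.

[⇒] This fails: take s = 15. Then 15 ≡ 4 (mod 11), but 15³ = 3375 ≡ 9 (mod 22), not 20.

[⇐] Conversely, the residues r modulo 22 with r³ ≡ 20 (mod 22) are exactly {4}, and each is ≡ 4 (mod 11).

(⇒) fails; (⇐) holds.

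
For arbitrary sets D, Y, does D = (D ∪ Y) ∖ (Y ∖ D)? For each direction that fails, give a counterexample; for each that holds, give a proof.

Both inclusions hold.

(⊆) Let x ∈ D. Then either x ∈ D and x ∉ Y; or x ∈ D ∩ Y. In each case x ∈ (D ∪ Y) ∖ (Y ∖ D), so D ⊆ (D ∪ Y) ∖ (Y ∖ D).

(⊇) Let x ∈ (D ∪ Y) ∖ (Y ∖ D). Then either x ∈ D and x ∉ Y; or x ∈ D ∩ Y. In each case x ∈ D, so (D ∪ Y) ∖ (Y ∖ D) ⊆ D.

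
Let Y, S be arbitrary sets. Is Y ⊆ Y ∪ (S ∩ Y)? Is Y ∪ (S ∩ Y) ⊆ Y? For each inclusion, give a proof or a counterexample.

(⟸) Let x ∈ Y ∪ (S ∩ Y). Then either x ∈ Y and x ∉ S; or x ∈ Y ∩ S. In each case x ∈ Y, so Y ∪ (S ∩ Y) ⊆ Y.

(⟹) Let x ∈ Y. Then either x ∈ Y and x ∉ S; or x ∈ Y ∩ S. In each case x ∈ Y ∪ (S ∩ Y), so Y ⊆ Y ∪ (S ∩ Y).

Both inclusions hold; the sets are equal.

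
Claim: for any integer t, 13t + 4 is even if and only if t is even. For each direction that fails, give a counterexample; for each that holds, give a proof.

Both implications hold.

(⇐) Suppose t is even; write t = 2j. Then 13t + 4 = 13·(2j) + 4 = 2·13j + 4, which is even.

(⇒) Suppose 13t + 4 is even. Since 13 is odd, 13t and t have the same parity, so 13t + 4 ≡ t + 4 (mod 2). As 4 is even, 13t + 4 is even exactly when t is even. Thus t is even.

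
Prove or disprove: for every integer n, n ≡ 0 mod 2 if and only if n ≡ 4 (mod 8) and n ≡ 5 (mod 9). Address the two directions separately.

(→) This fails: n = 0 gives 0 ≡ 0 (mod 2) but 0 ≡ 0 (mod 8), so the conjunction on the right does not hold.

(←) Conversely, if n ≡ 4 (mod 8) and n ≡ 5 (mod 9), then by the Chinese remainder theorem n ≡ 68 (mod 72). Since 68 ≡ 0 (mod 2) and 2 ∣ 72, we get n ≡ 0 (mod 2).

(⇒) fails; (⇐) holds.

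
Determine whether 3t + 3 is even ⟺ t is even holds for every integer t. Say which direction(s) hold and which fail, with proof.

[⇒] This fails: t = 3 gives 3t + 3 = 12, which is even, but 3 is odd, not even.

[⇐] This also fails: t = 4 is even, but 3t + 3 = 15 is odd, not even.

Neither implication holds.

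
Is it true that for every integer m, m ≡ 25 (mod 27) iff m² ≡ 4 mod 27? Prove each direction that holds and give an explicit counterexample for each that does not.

Not equivalent: only (⇒) holds.

(→) Suppose m ≡ 25 (mod 27). Write m = 27j + 25. Then (27j + 25)² = 729j² + 1350j + 625 = 27(27j² + 50j + 23) + 4, so m² ≡ 4 (mod 27).

(←) This fails: take m = 2. Then 2² = 4 ≡ 4 (mod 27), yet 2 ≡ 2 (mod 27), not 25.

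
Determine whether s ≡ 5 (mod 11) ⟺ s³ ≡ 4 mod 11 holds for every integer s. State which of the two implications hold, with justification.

(→) Suppose s ≡ 5 (mod 11). Write s = 11j + 5. Then (11j + 5)³ = 1331j³ + 1815j² + 825j + 125 = 11(121j³ + 165j² + 75j + 11) + 4, so s³ ≡ 4 (mod 11).

(←) For the converse, argue contrapositively. If s ≢ 5 (mod 11), then s is congruent to one of 0, 1, 2, 3, 4, 6, 7, 8, 9, 10 modulo 11, and these give s³ ≡ 0, 1, 8, 5, 9, 7, 2, 6, 3, 10 respectively — never 4.

Both directions hold.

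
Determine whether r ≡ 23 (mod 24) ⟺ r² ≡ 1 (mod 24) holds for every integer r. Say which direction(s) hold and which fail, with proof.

Not equivalent: only (⇒) holds.

[⇐] This fails: take r = 1. Then 1² = 1 ≡ 1 (mod 24), yet 1 ≡ 1 (mod 24), not 23.

[⇒] Suppose r ≡ 23 (mod 24). Write r = 24j + 23. Then (24j + 23)² = 576j² + 1104j + 529 = 24(24j² + 46j + 22) + 1, so r² ≡ 1 (mod 24).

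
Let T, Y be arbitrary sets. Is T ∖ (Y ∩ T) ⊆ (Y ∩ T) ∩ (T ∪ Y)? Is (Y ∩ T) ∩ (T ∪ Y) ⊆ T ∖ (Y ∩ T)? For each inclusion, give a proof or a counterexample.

(⊆) fails and (⊇) fails.

(⟹) This inclusion fails. Take T = {1}, Y = ∅; then 1 ∈ T ∖ (Y ∩ T) but 1 ∉ (Y ∩ T) ∩ (T ∪ Y).

(⟸) This inclusion fails. Take T = {1}, Y = {1}; then 1 ∈ (Y ∩ T) ∩ (T ∪ Y) but 1 ∉ T ∖ (Y ∩ T).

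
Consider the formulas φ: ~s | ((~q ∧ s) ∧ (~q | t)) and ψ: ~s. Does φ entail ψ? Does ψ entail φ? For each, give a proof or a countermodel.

Not equivalent: only (⇐) holds.

(⟸) Assume the antecedent. If t is true, the antecedent forces (t = T, s = F, q = F) or (t = T, s = F, q = T), and ~s | ((~q ∧ s) ∧ (~q | t)) holds there. If t is false, the antecedent forces (t = F, s = F, q = F) or (t = F, s = F, q = T), and ~s | ((~q ∧ s) ∧ (~q | t)) holds there. Either way ~s | ((~q ∧ s) ∧ (~q | t)) holds.

(⟹) This fails. Under t = F, s = T, q = F, the left side is true but the right side is false.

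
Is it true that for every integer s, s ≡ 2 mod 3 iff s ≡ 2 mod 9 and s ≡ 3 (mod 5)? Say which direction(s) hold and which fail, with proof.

[⇒] This fails: s = 32 gives 32 ≡ 2 (mod 3) but 32 ≡ 5 (mod 9), so the conjunction on the right does not hold.

[⇐] Conversely, if s ≡ 2 (mod 9) and s ≡ 3 (mod 5), then by the Chinese remainder theorem s ≡ 38 (mod 45). Since 38 ≡ 2 (mod 3) and 3 ∣ 45, we get s ≡ 2 (mod 3).

(⇒) fails; (⇐) holds.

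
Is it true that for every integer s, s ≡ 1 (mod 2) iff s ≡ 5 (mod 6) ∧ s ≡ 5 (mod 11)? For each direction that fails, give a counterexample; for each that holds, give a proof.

(→) This fails: s = 1 gives 1 ≡ 1 (mod 2) but 1 ≡ 1 (mod 6), so the conjunction on the right does not hold.

(←) Conversely, if s ≡ 5 (mod 6) and s ≡ 5 (mod 11), then by the Chinese remainder theorem s ≡ 5 (mod 66). Since 5 ≡ 1 (mod 2) and 2 ∣ 66, we get s ≡ 1 (mod 2).

The forward direction fails; the converse holds.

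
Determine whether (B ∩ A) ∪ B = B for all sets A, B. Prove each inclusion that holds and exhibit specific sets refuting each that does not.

Both inclusions hold.

Reverse inclusion. Let x ∈ B. Then either x ∈ B and x ∉ A; or x ∈ A ∩ B. In each case x ∈ (B ∩ A) ∪ B, so B ⊆ (B ∩ A) ∪ B.

Forward inclusion. Let x ∈ (B ∩ A) ∪ B. Then either x ∈ B and x ∉ A; or x ∈ A ∩ B. In each case x ∈ B, so (B ∩ A) ∪ B ⊆ B.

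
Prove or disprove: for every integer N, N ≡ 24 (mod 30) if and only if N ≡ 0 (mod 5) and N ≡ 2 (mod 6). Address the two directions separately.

Neither implication holds.

[⇒] This fails: N = 24 gives 24 ≡ 24 (mod 30) but 24 ≡ 4 (mod 5), so the conjunction on the right does not hold.

[⇐] This fails: N = 20 satisfies both congruences on the right (20 ≡ 0 mod 5 and 20 ≡ 2 mod 6) yet 20 ≡ 20 (mod 30), not 24.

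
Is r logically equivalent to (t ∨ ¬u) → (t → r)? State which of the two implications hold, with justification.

[⇒] Assume the antecedent. If u is true, the antecedent forces (u = T, r = T, t = F) or (u = T, r = T, t = T), and (t ∨ ¬u) → (t → r) holds there. If u is false, the antecedent forces (u = F, r = T, t = F) or (u = F, r = T, t = T), and (t ∨ ¬u) → (t → r) holds there. Either way (t ∨ ¬u) → (t → r) holds.

[⇐] This fails. Under u = F, r = F, t = F, the left side is false but the right side is true.

Not equivalent: only (⇒) holds.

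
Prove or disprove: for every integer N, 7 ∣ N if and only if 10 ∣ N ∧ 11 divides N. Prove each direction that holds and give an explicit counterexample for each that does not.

Neither implication holds.

(→) This fails: take N = 7. Certainly 7 ∣ 7, but 10 ∤ 7.

(←) This fails: take N = 110. Both 10 ∣ 110 and 11 ∣ 110, yet 110 is not a multiple of 7 (since 110 = 15·7 + 5), so 7 ∤ 110.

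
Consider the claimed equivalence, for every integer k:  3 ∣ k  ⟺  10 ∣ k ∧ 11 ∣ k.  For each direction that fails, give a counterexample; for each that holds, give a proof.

Both directions fail.

(⟹) This fails: take k = 3. Certainly 3 ∣ 3, but 10 ∤ 3.

(⟸) This fails: take k = 110. Both 10 ∣ 110 and 11 ∣ 110, yet 110 is not a multiple of 3 (since 110 = 36·3 + 2), so 3 ∤ 110.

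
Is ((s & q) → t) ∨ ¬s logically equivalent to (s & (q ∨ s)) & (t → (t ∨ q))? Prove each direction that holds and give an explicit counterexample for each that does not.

Both directions fail.

(→) This fails. Under t = F, s = F, q = F, the left side is true but the right side is false.

(←) This fails. Under t = F, s = T, q = T, the left side is false but the right side is true.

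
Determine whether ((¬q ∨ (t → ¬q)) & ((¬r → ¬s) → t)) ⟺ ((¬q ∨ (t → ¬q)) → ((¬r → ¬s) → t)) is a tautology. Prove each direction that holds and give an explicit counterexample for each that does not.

Not equivalent: only (⇒) holds.

(→) Assume the antecedent. If t is true, the consequent reduces to true regardless of the other variables. If t is false, the antecedent forces (q = F, s = T, r = F, t = F) or (q = T, s = T, r = F, t = F), and the consequent holds there. Either way the consequent holds.

(←) This fails. Under q = T, s = F, r = F, t = T, the left side is false but the right side is true.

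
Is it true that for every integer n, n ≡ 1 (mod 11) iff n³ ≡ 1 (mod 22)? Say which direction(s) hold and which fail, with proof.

(←) The residues r modulo 22 with r³ ≡ 1 (mod 22) are exactly {1}, and each is ≡ 1 (mod 11).

(→) This fails: take n = 12. Then 12 ≡ 1 (mod 11), but 12³ = 1728 ≡ 12 (mod 22), not 1.

Not equivalent: only (⇐) holds.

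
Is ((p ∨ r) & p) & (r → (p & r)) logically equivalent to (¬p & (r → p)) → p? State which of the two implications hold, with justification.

(⇒) Assume the antecedent. If r is true, (¬p & (r → p)) → p reduces to true regardless of the other variables. If r is false, the antecedent forces (r = F, p = T), and (¬p & (r → p)) → p holds there. Either way (¬p & (r → p)) → p holds.

(⇐) This fails. Under r = T, p = F, the left side is false but the right side is true.

(⇒) holds; (⇐) fails.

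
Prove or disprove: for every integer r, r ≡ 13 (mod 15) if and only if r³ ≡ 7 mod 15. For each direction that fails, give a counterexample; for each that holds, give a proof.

Both directions hold.

(⟹) Suppose r ≡ 13 (mod 15). Write r = 15j + 13. Then (15j + 13)³ = 3375j³ + 8775j² + 7605j + 2197 = 15(225j³ + 585j² + 507j + 146) + 7, so r³ ≡ 7 (mod 15).

(⟸) Conversely, suppose r³ ≡ 7 (mod 15). The only residue r in {0, …, 14} with r³ ≡ 7 (mod 15) is r = 13, so r ≡ 13 (mod 15).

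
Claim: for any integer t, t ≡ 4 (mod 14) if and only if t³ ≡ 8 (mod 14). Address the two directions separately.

(⇒) holds; (⇐) fails.

(⟹) Suppose t ≡ 4 (mod 14). Write t = 14j + 4. Then (14j + 4)³ = 2744j³ + 2352j² + 672j + 64 = 14(196j³ + 168j² + 48j + 4) + 8, so t³ ≡ 8 (mod 14).

(⟸) This fails: take t = 2. Then 2³ = 8 ≡ 8 (mod 14), yet 2 ≡ 2 (mod 14), not 4.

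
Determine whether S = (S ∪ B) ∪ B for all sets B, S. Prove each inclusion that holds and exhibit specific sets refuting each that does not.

(⟹) Let x ∈ S. Then either x ∈ S and x ∉ B; or x ∈ B ∩ S. In each case x ∈ (S ∪ B) ∪ B, so S ⊆ (S ∪ B) ∪ B.

(⟸) This inclusion fails. Take B = {1}, S = ∅; then 1 ∈ (S ∪ B) ∪ B but 1 ∉ S.

(⊆) holds; (⊇) fails.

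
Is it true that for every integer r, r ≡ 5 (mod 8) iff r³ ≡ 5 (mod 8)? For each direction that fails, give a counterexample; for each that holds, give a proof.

Both directions hold; the statement is true.

(⇒) Suppose r ≡ 5 (mod 8). Write r = 8j + 5. Then (8j + 5)³ = 512j³ + 960j² + 600j + 125 = 8(64j³ + 120j² + 75j + 15) + 5, so r³ ≡ 5 (mod 8).

(⇐) Conversely, suppose r³ ≡ 5 (mod 8). The only residue r in {0, …, 7} with r³ ≡ 5 (mod 8) is r = 5, so r ≡ 5 (mod 8).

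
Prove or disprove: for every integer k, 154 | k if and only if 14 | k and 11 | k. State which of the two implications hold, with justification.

The biconditional holds.

(←) Suppose 14 ∣ k and 11 ∣ k. Any common multiple of 14 and 11 is a multiple of their lcm; here gcd(14, 11) = 1, so lcm(14, 11) = 14·11 = 154, so 154 ∣ k.

(→) If 154 ∣ k, write k = 154q. Since 154 = 11·14, k = 14·(11q), so 14 ∣ k; and since 154 = 14·11, k = 11·(14q), so 11 ∣ k.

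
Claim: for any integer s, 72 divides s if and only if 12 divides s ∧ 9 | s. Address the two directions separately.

(⇒) holds; (⇐) fails.

Forward direction. If 72 ∣ s, write s = 72q. Since 72 = 6·12, s = 12·(6q), so 12 ∣ s; and since 72 = 8·9, s = 9·(8q), so 9 ∣ s.

Converse. This fails: take s = 36. Both 12 ∣ 36 and 9 ∣ 36, yet 36 is not a multiple of 72 (since 36 = 0·72 + 36), so 72 ∤ 36.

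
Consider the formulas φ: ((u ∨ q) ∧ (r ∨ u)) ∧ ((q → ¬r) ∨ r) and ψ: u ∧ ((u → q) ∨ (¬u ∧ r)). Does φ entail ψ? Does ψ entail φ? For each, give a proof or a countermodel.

Only the reverse direction holds.

(⇒) This fails. Under q = F, u = T, r = F, the left side is true but the right side is false.

(⇐) Assume the antecedent. If q is true, the antecedent forces (q = T, u = T, r = F) or (q = T, u = T, r = T), and the consequent holds there. If q is false, the antecedent cannot hold. Either way the consequent holds.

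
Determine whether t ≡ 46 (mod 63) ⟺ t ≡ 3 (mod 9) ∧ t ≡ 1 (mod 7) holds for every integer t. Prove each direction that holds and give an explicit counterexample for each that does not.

(→) This fails: t = 46 gives 46 ≡ 46 (mod 63) but 46 ≡ 1 (mod 9), so the conjunction on the right does not hold.

(←) This fails: t = 57 satisfies both congruences on the right (57 ≡ 3 mod 9 and 57 ≡ 1 mod 7) yet 57 ≡ 57 (mod 63), not 46.

Neither implication holds.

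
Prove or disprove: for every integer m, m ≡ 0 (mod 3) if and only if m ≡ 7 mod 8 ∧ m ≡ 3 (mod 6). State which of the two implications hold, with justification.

Only the reverse direction holds.

(⟹) This fails: m = 0 gives 0 ≡ 0 (mod 3) but 0 ≡ 0 (mod 8), so the conjunction on the right does not hold.

(⟸) Conversely, if m ≡ 7 (mod 8) and m ≡ 3 (mod 6), then by the Chinese remainder theorem m ≡ 15 (mod 24). Since 15 ≡ 0 (mod 3) and 3 ∣ 24, we get m ≡ 0 (mod 3).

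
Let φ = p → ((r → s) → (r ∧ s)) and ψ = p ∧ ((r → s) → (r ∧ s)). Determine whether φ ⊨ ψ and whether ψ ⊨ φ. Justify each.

The forward direction fails; the converse holds.

[⇒] This fails. Under p = F, r = F, s = F, the left side is true but the right side is false.

[⇐] Assume the antecedent. If p is true, the antecedent forces (p = T, r = T, s = F) or (p = T, r = T, s = T), and p → ((r → s) → (r ∧ s)) holds there. If p is false, the antecedent cannot hold. Either way p → ((r → s) → (r ∧ s)) holds.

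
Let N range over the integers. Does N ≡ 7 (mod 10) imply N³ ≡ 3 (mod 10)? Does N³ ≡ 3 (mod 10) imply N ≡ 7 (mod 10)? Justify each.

(→) Suppose N ≡ 7 (mod 10). Write N = 10j + 7. Then (10j + 7)³ = 1000j³ + 2100j² + 1470j + 343 = 10(100j³ + 210j² + 147j + 34) + 3, so N³ ≡ 3 (mod 10).

(←) Conversely, suppose N³ ≡ 3 (mod 10). The only residue r in {0, …, 9} with r³ ≡ 3 (mod 10) is r = 7, so N ≡ 7 (mod 10).

Equivalent; both directions hold.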